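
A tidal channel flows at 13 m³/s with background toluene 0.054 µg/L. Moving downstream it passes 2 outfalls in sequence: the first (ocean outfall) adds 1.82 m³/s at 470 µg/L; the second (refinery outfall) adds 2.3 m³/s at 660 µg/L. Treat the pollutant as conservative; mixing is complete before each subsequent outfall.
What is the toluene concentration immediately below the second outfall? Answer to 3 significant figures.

Below outfall 1: Q → 14.82 m³/s, C = (13.00·0.05400 + 1.820·470.0)/14.82 = 57.77 µg/L.
Below outfall 2: Q → 17.12 m³/s, C = (14.82·57.77 + 2.300·660.0)/17.12 = 138.7 µg/L.

139 µg/L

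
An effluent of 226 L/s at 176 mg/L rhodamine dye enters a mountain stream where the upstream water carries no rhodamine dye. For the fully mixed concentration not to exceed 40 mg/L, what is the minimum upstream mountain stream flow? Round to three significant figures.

Set C_mix = 40: (Q·0 + 226.0·176.0) / (Q + 226.0) = 40
→ Q = 226.0·(176.0 − 40)/(40 − 0) = 768.4 L/s.

768 L/s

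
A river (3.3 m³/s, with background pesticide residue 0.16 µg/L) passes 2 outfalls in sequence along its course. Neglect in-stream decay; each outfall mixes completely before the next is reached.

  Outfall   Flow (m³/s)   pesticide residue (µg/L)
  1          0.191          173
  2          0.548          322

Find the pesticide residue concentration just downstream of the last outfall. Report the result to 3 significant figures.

52.0 µg/L

Below outfall 1: Q → 3.491 m³/s, C = (3.300·0.1600 + 0.1910·173.0)/3.491 = 9.616 µg/L.
Below outfall 2: Q → 4.039 m³/s, C = (3.491·9.616 + 0.5480·322.0)/4.039 = 52.00 µg/L.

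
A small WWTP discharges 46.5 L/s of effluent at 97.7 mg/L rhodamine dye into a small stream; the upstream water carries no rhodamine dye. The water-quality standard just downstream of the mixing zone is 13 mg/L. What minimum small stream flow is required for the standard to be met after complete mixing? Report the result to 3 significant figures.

303 L/s

Set C_mix = 13: (Q·0 + 46.50·97.70) / (Q + 46.50) = 13
→ Q = 46.50·(97.70 − 13)/(13 − 0) = 303.0 L/s.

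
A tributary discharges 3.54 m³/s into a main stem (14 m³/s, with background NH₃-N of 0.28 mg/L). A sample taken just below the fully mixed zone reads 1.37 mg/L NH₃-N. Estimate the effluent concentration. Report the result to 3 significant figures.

Mass balance: 14.00·0.2800 + 3.540·Cₑ = 17.54·1.370
→ Cₑ = (17.54·1.370 − 14.00·0.2800) / 3.540 = 5.681 mg/L.

5.68 mg/L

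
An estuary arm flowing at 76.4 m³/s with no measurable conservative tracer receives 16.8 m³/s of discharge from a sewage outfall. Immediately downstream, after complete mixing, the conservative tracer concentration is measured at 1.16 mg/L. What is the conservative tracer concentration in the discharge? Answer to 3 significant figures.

Mass balance: 76.40·0 + 16.80·Cₑ = 93.20·1.160
→ Cₑ = (93.20·1.160 − 76.40·0) / 16.80 = 6.435 mg/L.

6.44 mg/L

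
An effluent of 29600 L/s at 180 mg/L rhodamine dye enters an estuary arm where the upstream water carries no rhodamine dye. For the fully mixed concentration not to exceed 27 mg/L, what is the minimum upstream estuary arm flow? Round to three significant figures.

168000 L/s

Set C_mix = 27: (Q·0 + 29600·180.0) / (Q + 29600) = 27
→ Q = 29600·(180.0 − 27)/(27 − 0) = 167700 L/s.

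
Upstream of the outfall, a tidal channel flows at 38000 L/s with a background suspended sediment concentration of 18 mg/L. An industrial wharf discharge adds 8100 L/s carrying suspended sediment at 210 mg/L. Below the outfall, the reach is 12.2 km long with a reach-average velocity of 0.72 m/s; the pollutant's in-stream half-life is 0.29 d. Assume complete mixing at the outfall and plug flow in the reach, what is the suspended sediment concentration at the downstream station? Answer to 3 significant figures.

Mixed concentration C = ΣQC/ΣQ = (38000·18.00 + 8100·210.0) / 46100 = 2385000/46100 = 51.74 mg/L.
Travel time t = 12.2·1000 / 0.72 = 16940 s = 4.707 h.
Half-life 0.29 d → k = ln 2 / 0.29 = 2.390 d⁻¹.
After decay, C = 51.74 × e^(−kt) = 51.74 × 0.6258 = 32.38 mg/L.

32.4 mg/L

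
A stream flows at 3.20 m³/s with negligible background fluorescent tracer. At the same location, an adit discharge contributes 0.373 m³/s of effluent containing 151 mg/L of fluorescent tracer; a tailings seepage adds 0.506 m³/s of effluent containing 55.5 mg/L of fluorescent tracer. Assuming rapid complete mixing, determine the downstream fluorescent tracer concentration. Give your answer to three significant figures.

20.7 mg/L

After mixing, C = (3.200·0 + 0.3730·151.0 + 0.5060·55.50) / 4.079 = 84.41/4.079 = 20.69 mg/L.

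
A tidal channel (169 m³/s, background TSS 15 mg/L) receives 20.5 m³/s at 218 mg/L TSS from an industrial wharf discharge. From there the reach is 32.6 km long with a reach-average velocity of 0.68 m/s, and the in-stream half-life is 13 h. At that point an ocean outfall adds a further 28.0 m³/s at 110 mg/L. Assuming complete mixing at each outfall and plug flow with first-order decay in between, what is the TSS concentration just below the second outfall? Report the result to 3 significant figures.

30.0 mg/L

Mixed concentration C = ΣQC/ΣQ = (169.0·15.00 + 20.50·218.0) / 189.5 = 7004/189.5 = 36.96 mg/L; combined flow 189.5 m³/s.
Travel time t = 32.6·1000 / 0.68 = 47940 s = 13.32 h.
Half-life 13 h → k = ln 2 / 13 = 0.05332 h⁻¹ = 1.280 d⁻¹.
Decay over the reach: 36.96·exp(−kt) = 36.96·0.4916 = 18.17 mg/L.
At the second outfall, C = (189.5·18.17 + 28.00·110.0) / (189.5 + 28.00) = 29.99 mg/L.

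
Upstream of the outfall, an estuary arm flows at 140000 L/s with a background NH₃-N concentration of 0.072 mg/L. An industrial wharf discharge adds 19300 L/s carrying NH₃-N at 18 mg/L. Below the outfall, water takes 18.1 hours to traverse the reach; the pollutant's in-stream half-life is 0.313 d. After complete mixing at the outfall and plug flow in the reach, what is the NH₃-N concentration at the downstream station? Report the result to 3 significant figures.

0.422 mg/L

Conservation of mass: C = (140000·0.07200 + 19300·18.00) / 159300 = 357500/159300 = 2.244 mg/L.
Half-life 0.313 d → k = ln 2 / 0.313 = 2.215 d⁻¹.
Applying C = C₀e^(−kt): 2.244 × 0.1882 = 0.4224 mg/L.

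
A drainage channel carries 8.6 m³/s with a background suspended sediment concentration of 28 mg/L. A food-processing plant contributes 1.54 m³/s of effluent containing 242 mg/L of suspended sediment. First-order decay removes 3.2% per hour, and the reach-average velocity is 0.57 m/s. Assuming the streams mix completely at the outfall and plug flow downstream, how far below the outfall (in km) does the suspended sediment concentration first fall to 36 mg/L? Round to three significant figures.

After mixing, C = (8.600·28.00 + 1.540·242.0) / 10.14 = 613.5/10.14 = 60.50 mg/L.
3.2%/h lost → k = −ln(1 − 0.032) = 0.03252 h⁻¹.
Set 60.50·exp(−k·t) = 36 → t = ln(60.50/36)/k = 57460 s = 15.96 h.
Distance = v·t = 0.57·57460 = 32750 m = 32.75 km.

32.8 km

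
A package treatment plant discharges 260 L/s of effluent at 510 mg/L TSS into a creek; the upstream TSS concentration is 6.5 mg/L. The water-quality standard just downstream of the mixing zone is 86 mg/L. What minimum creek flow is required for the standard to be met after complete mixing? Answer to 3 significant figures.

Set C_mix = 86: (Q·6.500 + 260.0·510.0) / (Q + 260.0) = 86
→ Q = 260.0·(510.0 − 86)/(86 − 6.500) = 1387 L/s.

1390 L/s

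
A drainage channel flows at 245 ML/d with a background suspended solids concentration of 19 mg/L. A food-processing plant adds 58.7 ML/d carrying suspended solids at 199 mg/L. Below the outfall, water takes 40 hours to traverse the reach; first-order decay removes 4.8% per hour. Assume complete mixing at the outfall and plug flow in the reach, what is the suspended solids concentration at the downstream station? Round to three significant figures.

7.52 mg/L

Flow-weighted average: C = (245.0·19.00 + 58.70·199.0) / 303.7 = 16340/303.7 = 53.79 mg/L.
4.8%/h lost → k = −ln(1 − 0.048) = 0.04919 h⁻¹.
After decay, C = 53.79 × e^(−kt) = 53.79 × 0.1398 = 7.519 mg/L.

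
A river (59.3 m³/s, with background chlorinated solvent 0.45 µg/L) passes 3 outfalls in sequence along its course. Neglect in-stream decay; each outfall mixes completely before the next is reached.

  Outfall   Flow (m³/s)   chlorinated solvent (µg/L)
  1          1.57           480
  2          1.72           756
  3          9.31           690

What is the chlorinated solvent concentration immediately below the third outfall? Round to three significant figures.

Below outfall 1: Q → 60.87 m³/s, C = (59.30·0.4500 + 1.570·480.0)/60.87 = 12.82 µg/L.
Below outfall 2: Q → 62.59 m³/s, C = (60.87·12.82 + 1.720·756.0)/62.59 = 33.24 µg/L.
Below outfall 3: Q → 71.90 m³/s, C = (62.59·33.24 + 9.310·690.0)/71.90 = 118.3 µg/L.

118 µg/L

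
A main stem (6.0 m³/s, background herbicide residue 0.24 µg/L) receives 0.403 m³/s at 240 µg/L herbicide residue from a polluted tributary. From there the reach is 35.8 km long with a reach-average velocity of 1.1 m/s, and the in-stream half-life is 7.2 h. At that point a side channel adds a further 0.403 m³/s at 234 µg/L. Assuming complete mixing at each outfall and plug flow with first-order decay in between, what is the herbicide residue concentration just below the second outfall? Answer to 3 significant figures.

Mixed concentration C = ΣQC/ΣQ = (6.000·0.2400 + 0.4030·240.0) / 6.403 = 98.16/6.403 = 15.33 µg/L; combined flow 6.403 m³/s.
Travel time t = 35.8·1000 / 1.1 = 32550 s = 9.040 h.
Half-life 7.2 h → k = ln 2 / 7.2 = 0.09627 h⁻¹ = 2.310 d⁻¹.
Applying C = C₀e^(−kt): 15.33 × 0.4188 = 6.421 µg/L.
At the second outfall, C = (6.403·6.421 + 0.4030·234.0) / (6.403 + 0.4030) = 19.90 µg/L.

19.9 µg/L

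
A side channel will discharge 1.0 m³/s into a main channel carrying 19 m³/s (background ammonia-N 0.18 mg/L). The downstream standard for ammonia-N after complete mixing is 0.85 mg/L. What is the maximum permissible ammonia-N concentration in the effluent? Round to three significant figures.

At the limit, (Qr·Cr + Qe·Cₑ)/(Qr + Qe) = 0.85:
Cₑ = (20.00·0.85 − 19.00·0.1800) / 1.000 = 13.58 mg/L.

13.6 mg/L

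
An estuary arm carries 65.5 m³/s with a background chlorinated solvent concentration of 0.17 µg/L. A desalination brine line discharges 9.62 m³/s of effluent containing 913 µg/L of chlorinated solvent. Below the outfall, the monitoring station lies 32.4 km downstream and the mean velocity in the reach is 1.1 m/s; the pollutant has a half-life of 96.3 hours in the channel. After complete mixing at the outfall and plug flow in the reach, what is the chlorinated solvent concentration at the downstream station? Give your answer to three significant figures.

110 µg/L

After mixing, C = (65.50·0.1700 + 9.620·913.0) / 75.12 = 8794/75.12 = 117.1 µg/L.
Travel time t = 32.4·1000 / 1.1 = 29450 s = 8.182 h.
Half-life 96.3 h → k = ln 2 / 96.3 = 0.007198 h⁻¹ = 0.1727 d⁻¹.
After decay, C = 117.1 × e^(−kt) = 117.1 × 0.9428 = 110.4 µg/L.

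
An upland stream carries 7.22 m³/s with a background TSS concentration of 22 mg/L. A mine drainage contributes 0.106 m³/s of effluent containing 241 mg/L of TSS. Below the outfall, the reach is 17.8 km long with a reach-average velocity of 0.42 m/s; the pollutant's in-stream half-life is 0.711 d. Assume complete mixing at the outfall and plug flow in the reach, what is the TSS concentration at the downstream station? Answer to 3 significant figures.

Conservation of mass: C = (7.220·22.00 + 0.1060·241.0) / 7.326 = 184.4/7.326 = 25.17 mg/L.
Travel time t = 17.8·1000 / 0.42 = 42380 s = 11.77 h.
Half-life 0.711 d → k = ln 2 / 0.711 = 0.9749 d⁻¹.
First-order decay: C = 25.17·exp(−k·t) = 25.17·0.6199 = 15.60 mg/L.

15.6 mg/L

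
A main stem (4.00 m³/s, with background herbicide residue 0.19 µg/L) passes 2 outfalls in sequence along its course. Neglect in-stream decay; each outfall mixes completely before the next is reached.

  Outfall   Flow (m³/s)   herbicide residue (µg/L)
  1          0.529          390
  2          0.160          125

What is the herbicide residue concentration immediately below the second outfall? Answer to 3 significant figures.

48.4 µg/L

Outfall 1: combined Q = 4.529 m³/s; C = (4.000·0.1900 + 0.5290·390.0)/4.529 = 45.72 µg/L.
Outfall 2: combined Q = 4.689 m³/s; C = (4.529·45.72 + 0.1600·125.0)/4.689 = 48.43 µg/L.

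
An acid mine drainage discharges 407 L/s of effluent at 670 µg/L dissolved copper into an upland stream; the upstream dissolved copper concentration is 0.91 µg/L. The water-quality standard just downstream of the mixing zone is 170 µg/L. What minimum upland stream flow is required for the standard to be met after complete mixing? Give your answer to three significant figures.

Set C_mix = 170: (Q·0.9100 + 407.0·670.0) / (Q + 407.0) = 170
→ Q = 407.0·(670.0 − 170)/(170 − 0.9100) = 1204 L/s.

1200 L/s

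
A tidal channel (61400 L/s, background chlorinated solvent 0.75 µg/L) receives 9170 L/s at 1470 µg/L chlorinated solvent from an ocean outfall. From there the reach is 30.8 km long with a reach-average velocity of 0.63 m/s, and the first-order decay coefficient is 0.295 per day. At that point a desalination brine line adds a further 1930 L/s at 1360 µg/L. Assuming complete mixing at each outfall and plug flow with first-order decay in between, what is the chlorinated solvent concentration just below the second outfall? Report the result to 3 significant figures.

194 µg/L

Flow-weighted average: C = (61400·0.7500 + 9170·1470) / 70570 = 13530000/70570 = 191.7 µg/L; combined flow 70570 L/s.
Travel time t = 30.8·1000 / 0.63 = 48890 s = 13.58 h.
Decay over the reach: 191.7·exp(−kt) = 191.7·0.8463 = 162.2 µg/L.
At the second outfall, C = (70570·162.2 + 1930·1360) / (70570 + 1930) = 194.1 µg/L.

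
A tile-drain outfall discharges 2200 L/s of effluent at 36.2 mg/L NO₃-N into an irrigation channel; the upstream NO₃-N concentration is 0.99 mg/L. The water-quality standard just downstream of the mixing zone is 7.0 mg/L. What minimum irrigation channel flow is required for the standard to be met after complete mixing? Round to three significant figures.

10700 L/s

Set C_mix = 7.0: (Q·0.9900 + 2200·36.20) / (Q + 2200) = 7.0
→ Q = 2200·(36.20 − 7.0)/(7.0 − 0.9900) = 10690 L/s.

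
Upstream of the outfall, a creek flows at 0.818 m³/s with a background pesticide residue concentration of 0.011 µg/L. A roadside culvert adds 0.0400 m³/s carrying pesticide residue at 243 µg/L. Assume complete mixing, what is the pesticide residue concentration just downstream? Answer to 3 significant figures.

Flow-weighted average: C = (0.8180·0.01100 + 0.04000·243.0) / 0.8580 = 9.729/0.8580 = 11.34 µg/L.

11.3 µg/L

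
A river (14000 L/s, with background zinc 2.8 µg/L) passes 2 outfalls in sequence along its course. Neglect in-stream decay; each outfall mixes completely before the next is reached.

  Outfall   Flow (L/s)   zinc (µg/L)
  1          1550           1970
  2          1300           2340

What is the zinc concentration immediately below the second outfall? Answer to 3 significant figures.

364 µg/L

After outfall 1: Q = 14000 + 1550 = 15550 L/s; C = (14000·2.800 + 1550·1970)/15550 = 198.9 µg/L.
After outfall 2: Q = 15550 + 1300 = 16850 L/s; C = (15550·198.9 + 1300·2340)/16850 = 364.1 µg/L.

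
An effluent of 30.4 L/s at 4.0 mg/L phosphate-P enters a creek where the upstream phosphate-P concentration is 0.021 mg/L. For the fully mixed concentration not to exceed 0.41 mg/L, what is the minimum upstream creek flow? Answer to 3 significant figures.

Set C_mix = 0.41: (Q·0.02100 + 30.40·4.000) / (Q + 30.40) = 0.41
→ Q = 30.40·(4.000 − 0.41)/(0.41 − 0.02100) = 280.6 L/s.

281 L/s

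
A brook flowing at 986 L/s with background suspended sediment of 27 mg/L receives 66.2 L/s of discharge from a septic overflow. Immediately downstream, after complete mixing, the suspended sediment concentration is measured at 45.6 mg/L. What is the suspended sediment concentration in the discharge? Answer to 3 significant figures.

323 mg/L

Mass balance: 986.0·27.00 + 66.20·Cₑ = 1052·45.60
→ Cₑ = (1052·45.60 − 986.0·27.00) / 66.20 = 322.6 mg/L.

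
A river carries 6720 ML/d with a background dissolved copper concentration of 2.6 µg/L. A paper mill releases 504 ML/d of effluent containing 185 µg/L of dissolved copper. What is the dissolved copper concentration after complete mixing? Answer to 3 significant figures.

15.3 µg/L

After mixing, C = (6720·2.600 + 504.0·185.0) / 7224 = 110700/7224 = 15.33 µg/L.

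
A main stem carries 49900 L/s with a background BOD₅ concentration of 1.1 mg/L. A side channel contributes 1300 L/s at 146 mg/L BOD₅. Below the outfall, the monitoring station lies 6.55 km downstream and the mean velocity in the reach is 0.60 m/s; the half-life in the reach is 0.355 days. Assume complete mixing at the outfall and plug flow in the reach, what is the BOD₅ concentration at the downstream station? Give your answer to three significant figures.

Flow-weighted average: C = (49900·1.100 + 1300·146.0) / 51200 = 244700/51200 = 4.779 mg/L.
Travel time t = 6.55·1000 / 0.60 = 10920 s = 3.032 h.
Half-life 0.355 d → k = ln 2 / 0.355 = 1.953 d⁻¹.
First-order decay: C = 4.779·exp(−k·t) = 4.779·0.7814 = 3.734 mg/L.

3.73 mg/L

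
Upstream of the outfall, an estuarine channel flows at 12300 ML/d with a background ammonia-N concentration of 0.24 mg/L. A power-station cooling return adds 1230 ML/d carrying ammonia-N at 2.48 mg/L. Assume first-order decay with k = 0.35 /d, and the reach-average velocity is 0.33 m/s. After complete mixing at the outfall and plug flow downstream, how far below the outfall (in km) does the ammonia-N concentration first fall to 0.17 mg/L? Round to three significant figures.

78.1 km

Flow-weighted average: C = (12300·0.2400 + 1230·2.480) / 13530 = 6002/13530 = 0.4436 mg/L.
Set 0.4436·exp(−k·t) = 0.17 → t = ln(0.4436/0.17)/k = 236800 s = 65.77 h.
Distance = v·t = 0.33·236800 = 78140 m = 78.14 km.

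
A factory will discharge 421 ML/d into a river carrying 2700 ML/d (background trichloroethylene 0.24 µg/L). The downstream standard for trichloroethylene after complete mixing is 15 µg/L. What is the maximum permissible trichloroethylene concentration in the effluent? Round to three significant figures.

At the limit, (Qr·Cr + Qe·Cₑ)/(Qr + Qe) = 15:
Cₑ = (3121·15 − 2700·0.2400) / 421.0 = 109.7 µg/L.

110 µg/L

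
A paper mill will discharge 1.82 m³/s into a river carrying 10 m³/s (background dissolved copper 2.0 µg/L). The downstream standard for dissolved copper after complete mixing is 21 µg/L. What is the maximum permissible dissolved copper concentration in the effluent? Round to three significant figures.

At the limit, (Qr·Cr + Qe·Cₑ)/(Qr + Qe) = 21:
Cₑ = (11.82·21 − 10.00·2.000) / 1.820 = 125.4 µg/L.

125 µg/L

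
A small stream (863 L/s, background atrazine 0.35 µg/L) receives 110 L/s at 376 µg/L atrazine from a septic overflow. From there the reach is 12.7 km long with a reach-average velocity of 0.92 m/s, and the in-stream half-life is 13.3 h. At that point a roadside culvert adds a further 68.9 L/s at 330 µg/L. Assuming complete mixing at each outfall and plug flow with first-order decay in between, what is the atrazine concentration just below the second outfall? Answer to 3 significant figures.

54.6 µg/L

Flow-weighted average: C = (863.0·0.3500 + 110.0·376.0) / 973.0 = 41660/973.0 = 42.82 µg/L; combined flow 973.0 L/s.
Travel time t = 12.7·1000 / 0.92 = 13800 s = 3.835 h.
Half-life 13.3 h → k = ln 2 / 13.3 = 0.05212 h⁻¹ = 1.251 d⁻¹.
After decay, C = 42.82 × e^(−kt) = 42.82 × 0.8189 = 35.06 µg/L.
At the second outfall, C = (973.0·35.06 + 68.90·330.0) / (973.0 + 68.90) = 54.57 µg/L.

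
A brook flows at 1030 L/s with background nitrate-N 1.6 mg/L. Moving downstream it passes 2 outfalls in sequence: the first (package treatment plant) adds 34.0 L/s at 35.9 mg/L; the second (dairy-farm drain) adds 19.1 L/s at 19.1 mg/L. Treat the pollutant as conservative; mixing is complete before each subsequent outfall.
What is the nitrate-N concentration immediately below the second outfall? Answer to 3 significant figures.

Below outfall 1: Q → 1064 L/s, C = (1030·1.600 + 34.00·35.90)/1064 = 2.696 mg/L.
Below outfall 2: Q → 1083 L/s, C = (1064·2.696 + 19.10·19.10)/1083 = 2.985 mg/L.

2.99 mg/L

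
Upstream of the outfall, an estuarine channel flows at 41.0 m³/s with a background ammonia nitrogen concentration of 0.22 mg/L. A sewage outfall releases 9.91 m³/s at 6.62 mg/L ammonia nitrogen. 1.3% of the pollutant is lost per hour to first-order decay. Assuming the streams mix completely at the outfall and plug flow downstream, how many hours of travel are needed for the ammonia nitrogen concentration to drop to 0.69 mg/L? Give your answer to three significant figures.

57.6 h

After mixing, C = (41.00·0.2200 + 9.910·6.620) / 50.91 = 74.62/50.91 = 1.466 mg/L.
1.3%/h lost → k = −ln(1 − 0.013) = 0.01309 h⁻¹.
1.466·exp(−k·t) = 0.69 → t = ln(1.466/0.69)/k = 207300 s = 57.58 h.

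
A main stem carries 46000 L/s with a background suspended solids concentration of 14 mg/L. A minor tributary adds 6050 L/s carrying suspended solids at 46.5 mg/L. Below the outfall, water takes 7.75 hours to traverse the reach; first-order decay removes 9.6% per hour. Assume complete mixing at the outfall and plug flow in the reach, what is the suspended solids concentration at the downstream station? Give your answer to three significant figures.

8.13 mg/L

Mixed concentration C = ΣQC/ΣQ = (46000·14.00 + 6050·46.50) / 52050 = 925300/52050 = 17.78 mg/L.
9.6%/h lost → k = −ln(1 − 0.096) = 0.1009 h⁻¹.
Decay over the reach: 17.78·exp(−kt) = 17.78·0.4574 = 8.132 mg/L.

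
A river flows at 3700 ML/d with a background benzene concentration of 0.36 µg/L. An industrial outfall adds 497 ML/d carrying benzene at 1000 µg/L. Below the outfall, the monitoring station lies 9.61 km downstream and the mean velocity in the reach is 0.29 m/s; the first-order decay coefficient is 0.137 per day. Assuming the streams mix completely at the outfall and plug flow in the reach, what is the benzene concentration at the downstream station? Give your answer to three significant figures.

113 µg/L

Conservation of mass: C = (3700·0.3600 + 497.0·1000) / 4197 = 498300/4197 = 118.7 µg/L.
Travel time t = 9.61·1000 / 0.29 = 33140 s = 9.205 h.
First-order decay: C = 118.7·exp(−k·t) = 118.7·0.9488 = 112.7 µg/L.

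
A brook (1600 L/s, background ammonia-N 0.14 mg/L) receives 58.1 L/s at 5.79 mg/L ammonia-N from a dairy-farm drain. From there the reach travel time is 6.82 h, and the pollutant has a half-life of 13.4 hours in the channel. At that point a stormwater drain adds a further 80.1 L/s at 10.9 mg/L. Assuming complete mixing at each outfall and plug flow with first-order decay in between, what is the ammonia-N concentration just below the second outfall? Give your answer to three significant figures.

0.729 mg/L

After mixing, C = (1600·0.1400 + 58.10·5.790) / 1658 = 560.4/1658 = 0.3380 mg/L; combined flow 1658 L/s.
Half-life 13.4 h → k = ln 2 / 13.4 = 0.05173 h⁻¹ = 1.241 d⁻¹.
Applying C = C₀e^(−kt): 0.3380 × 0.7027 = 0.2375 mg/L.
At the second outfall, C = (1658·0.2375 + 80.10·10.90) / (1658 + 80.10) = 0.7289 mg/L.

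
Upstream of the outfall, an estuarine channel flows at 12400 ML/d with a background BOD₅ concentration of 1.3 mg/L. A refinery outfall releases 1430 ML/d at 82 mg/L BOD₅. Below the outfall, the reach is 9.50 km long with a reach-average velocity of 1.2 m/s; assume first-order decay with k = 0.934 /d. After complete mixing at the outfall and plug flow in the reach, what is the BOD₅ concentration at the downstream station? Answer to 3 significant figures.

8.85 mg/L

After mixing, C = (12400·1.300 + 1430·82.00) / 13830 = 133400/13830 = 9.644 mg/L.
Travel time t = 9.50·1000 / 1.2 = 7917 s = 2.199 h.
Applying C = C₀e^(−kt): 9.644 × 0.9180 = 8.853 mg/L.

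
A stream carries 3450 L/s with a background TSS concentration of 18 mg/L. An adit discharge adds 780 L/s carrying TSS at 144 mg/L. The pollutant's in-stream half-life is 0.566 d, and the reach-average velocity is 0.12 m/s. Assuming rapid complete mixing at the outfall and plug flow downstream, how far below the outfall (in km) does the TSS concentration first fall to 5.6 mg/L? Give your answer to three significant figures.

After mixing, C = (3450·18.00 + 780.0·144.0) / 4230 = 174400/4230 = 41.23 mg/L.
Half-life 0.566 d → k = ln 2 / 0.566 = 1.225 d⁻¹.
Set 41.23·exp(−k·t) = 5.6 → t = ln(41.23/5.6)/k = 140900 s = 39.13 h.
Distance = v·t = 0.12·140900 = 16900 m = 16.90 km.

16.9 km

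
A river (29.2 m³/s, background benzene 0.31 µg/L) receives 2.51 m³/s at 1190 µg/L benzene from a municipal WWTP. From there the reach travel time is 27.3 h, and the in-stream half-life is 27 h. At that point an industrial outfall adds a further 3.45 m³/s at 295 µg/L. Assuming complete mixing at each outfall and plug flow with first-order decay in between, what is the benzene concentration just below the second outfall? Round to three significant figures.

Flow-weighted average: C = (29.20·0.3100 + 2.510·1190) / 31.71 = 2996/31.71 = 94.48 µg/L; combined flow 31.71 m³/s.
Half-life 27 h → k = ln 2 / 27 = 0.02567 h⁻¹ = 0.6161 d⁻¹.
First-order decay: C = 94.48·exp(−k·t) = 94.48·0.4962 = 46.88 µg/L.
At the second outfall, C = (31.71·46.88 + 3.450·295.0) / (31.71 + 3.450) = 71.22 µg/L.

71.2 µg/L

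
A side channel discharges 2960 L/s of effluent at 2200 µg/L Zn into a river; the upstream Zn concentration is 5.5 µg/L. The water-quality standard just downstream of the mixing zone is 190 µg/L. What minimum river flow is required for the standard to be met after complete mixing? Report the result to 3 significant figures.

Set C_mix = 190: (Q·5.500 + 2960·2200) / (Q + 2960) = 190
→ Q = 2960·(2200 − 190)/(190 − 5.500) = 32250 L/s.

32200 L/s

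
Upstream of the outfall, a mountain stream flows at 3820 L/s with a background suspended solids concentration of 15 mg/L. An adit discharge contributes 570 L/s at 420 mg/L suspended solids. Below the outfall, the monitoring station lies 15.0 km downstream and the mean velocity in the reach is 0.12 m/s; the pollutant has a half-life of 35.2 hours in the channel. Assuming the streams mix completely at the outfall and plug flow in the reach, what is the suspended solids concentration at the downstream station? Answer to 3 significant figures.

34.1 mg/L

Mixed concentration C = ΣQC/ΣQ = (3820·15.00 + 570.0·420.0) / 4390 = 296700/4390 = 67.59 mg/L.
Travel time t = 15.0·1000 / 0.12 = 125000 s = 34.72 h.
Half-life 35.2 h → k = ln 2 / 35.2 = 0.01969 h⁻¹ = 0.4726 d⁻¹.
Applying C = C₀e^(−kt): 67.59 × 0.5047 = 34.11 mg/L.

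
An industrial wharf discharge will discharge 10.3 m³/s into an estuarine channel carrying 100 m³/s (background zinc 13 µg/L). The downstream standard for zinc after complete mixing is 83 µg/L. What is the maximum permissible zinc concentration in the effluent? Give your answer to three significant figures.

763 µg/L

At the limit, (Qr·Cr + Qe·Cₑ)/(Qr + Qe) = 83:
Cₑ = (110.3·83 − 100.0·13.00) / 10.30 = 762.6 µg/L.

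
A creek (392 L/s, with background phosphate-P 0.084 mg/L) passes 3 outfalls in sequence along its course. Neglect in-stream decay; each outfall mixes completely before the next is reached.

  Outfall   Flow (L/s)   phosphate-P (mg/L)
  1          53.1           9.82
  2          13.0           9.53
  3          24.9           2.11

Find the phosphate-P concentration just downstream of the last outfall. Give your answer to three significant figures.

Below outfall 1: Q → 445.1 L/s, C = (392.0·0.08400 + 53.10·9.820)/445.1 = 1.245 mg/L.
Below outfall 2: Q → 458.1 L/s, C = (445.1·1.245 + 13.00·9.530)/458.1 = 1.481 mg/L.
Below outfall 3: Q → 483.0 L/s, C = (458.1·1.481 + 24.90·2.110)/483.0 = 1.513 mg/L.

1.51 mg/L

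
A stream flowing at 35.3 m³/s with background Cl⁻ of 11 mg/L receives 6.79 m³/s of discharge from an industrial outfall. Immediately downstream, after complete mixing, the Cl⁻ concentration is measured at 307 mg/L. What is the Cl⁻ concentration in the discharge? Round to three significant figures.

Mass balance: 35.30·11.00 + 6.790·Cₑ = 42.09·307.0
→ Cₑ = (42.09·307.0 − 35.30·11.00) / 6.790 = 1846 mg/L.

1850 mg/L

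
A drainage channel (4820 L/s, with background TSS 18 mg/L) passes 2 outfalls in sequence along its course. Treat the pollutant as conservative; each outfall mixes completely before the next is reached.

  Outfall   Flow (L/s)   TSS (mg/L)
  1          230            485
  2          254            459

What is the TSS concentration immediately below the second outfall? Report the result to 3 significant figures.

After outfall 1: Q = 4820 + 230.0 = 5050 L/s; C = (4820·18.00 + 230.0·485.0)/5050 = 39.27 mg/L.
After outfall 2: Q = 5050 + 254.0 = 5304 L/s; C = (5050·39.27 + 254.0·459.0)/5304 = 59.37 mg/L.

59.4 mg/L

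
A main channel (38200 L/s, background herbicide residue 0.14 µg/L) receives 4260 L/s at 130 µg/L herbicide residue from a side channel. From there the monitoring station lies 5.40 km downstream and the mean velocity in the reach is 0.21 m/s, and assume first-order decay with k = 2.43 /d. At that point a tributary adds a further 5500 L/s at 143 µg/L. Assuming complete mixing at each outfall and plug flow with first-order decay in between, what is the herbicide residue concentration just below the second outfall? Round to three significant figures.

22.1 µg/L

Mass balance: C = (38200·0.1400 + 4260·130.0) / 42460 = 559100/42460 = 13.17 µg/L; combined flow 42460 L/s.
Travel time t = 5.40·1000 / 0.21 = 25710 s = 7.143 h.
Applying C = C₀e^(−kt): 13.17 × 0.4852 = 6.389 µg/L.
At the second outfall, C = (42460·6.389 + 5500·143.0) / (42460 + 5500) = 22.06 µg/L.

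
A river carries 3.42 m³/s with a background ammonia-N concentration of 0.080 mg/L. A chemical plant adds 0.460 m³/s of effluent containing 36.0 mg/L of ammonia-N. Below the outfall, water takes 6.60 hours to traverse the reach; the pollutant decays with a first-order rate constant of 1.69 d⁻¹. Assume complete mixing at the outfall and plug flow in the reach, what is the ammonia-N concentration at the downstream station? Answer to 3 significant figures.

2.73 mg/L

After mixing, C = (3.420·0.08000 + 0.4600·36.00) / 3.880 = 16.83/3.880 = 4.339 mg/L.
After decay, C = 4.339 × e^(−kt) = 4.339 × 0.6283 = 2.726 mg/L.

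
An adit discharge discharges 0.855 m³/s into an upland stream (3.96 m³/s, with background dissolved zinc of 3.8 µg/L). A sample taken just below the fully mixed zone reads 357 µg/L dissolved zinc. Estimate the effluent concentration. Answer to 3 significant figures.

Mass balance: 3.960·3.800 + 0.8550·Cₑ = 4.815·357.0
→ Cₑ = (4.815·357.0 − 3.960·3.800) / 0.8550 = 1993 µg/L.

1990 µg/L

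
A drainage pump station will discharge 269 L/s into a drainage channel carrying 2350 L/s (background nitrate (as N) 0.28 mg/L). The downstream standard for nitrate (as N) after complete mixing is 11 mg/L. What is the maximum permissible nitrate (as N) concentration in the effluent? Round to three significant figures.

At the limit, (Qr·Cr + Qe·Cₑ)/(Qr + Qe) = 11:
Cₑ = (2619·11 − 2350·0.2800) / 269.0 = 104.7 mg/L.

105 mg/L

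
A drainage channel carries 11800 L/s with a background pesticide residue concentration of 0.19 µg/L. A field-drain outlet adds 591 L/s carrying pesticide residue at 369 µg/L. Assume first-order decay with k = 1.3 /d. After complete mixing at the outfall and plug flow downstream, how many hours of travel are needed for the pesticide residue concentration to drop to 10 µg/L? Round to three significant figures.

Mixed concentration C = ΣQC/ΣQ = (11800·0.1900 + 591.0·369.0) / 12390 = 220300/12390 = 17.78 µg/L.
17.78·exp(−k·t) = 10 → t = ln(17.78/10)/k = 38250 s = 10.63 h.

10.6 h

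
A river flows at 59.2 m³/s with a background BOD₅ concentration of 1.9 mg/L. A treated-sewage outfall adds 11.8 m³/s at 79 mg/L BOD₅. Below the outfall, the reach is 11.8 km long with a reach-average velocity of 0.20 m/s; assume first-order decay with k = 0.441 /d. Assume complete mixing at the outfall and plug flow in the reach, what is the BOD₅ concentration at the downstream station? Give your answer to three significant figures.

Conservation of mass: C = (59.20·1.900 + 11.80·79.00) / 71.00 = 1045/71.00 = 14.71 mg/L.
Travel time t = 11.8·1000 / 0.20 = 59000 s = 16.39 h.
After decay, C = 14.71 × e^(−kt) = 14.71 × 0.7400 = 10.89 mg/L.

10.9 mg/L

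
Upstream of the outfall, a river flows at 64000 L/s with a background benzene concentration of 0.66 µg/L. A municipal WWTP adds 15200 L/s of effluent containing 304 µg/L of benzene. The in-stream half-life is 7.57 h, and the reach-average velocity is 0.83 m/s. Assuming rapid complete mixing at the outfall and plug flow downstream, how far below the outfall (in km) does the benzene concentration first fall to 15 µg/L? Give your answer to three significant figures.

44.6 km

Mass balance: C = (64000·0.6600 + 15200·304.0) / 79200 = 4663000/79200 = 58.88 µg/L.
Half-life 7.57 h → k = ln 2 / 7.57 = 0.09157 h⁻¹ = 2.198 d⁻¹.
Set 58.88·exp(−k·t) = 15 → t = ln(58.88/15)/k = 53760 s = 14.93 h.
Distance = v·t = 0.83·53760 = 44620 m = 44.62 km.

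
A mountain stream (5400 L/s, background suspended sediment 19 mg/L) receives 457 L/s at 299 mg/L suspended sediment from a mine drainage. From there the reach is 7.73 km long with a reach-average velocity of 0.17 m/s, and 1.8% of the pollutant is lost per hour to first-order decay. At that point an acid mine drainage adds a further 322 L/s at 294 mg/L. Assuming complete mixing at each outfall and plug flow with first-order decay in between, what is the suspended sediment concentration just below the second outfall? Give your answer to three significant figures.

After mixing, C = (5400·19.00 + 457.0·299.0) / 5857 = 239200/5857 = 40.85 mg/L; combined flow 5857 L/s.
Travel time t = 7.73·1000 / 0.17 = 45470 s = 12.63 h.
1.8%/h lost → k = −ln(1 − 0.018) = 0.01816 h⁻¹.
After decay, C = 40.85 × e^(−kt) = 40.85 × 0.7950 = 32.47 mg/L.
At the second outfall, C = (5857·32.47 + 322.0·294.0) / (5857 + 322.0) = 46.10 mg/L.

46.1 mg/L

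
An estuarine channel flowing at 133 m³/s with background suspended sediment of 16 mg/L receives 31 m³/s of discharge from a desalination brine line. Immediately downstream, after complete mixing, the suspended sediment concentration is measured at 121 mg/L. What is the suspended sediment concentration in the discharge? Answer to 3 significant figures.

Mass balance: 133.0·16.00 + 31.00·Cₑ = 164.0·121.0
→ Cₑ = (164.0·121.0 − 133.0·16.00) / 31.00 = 571.5 mg/L.

571 mg/L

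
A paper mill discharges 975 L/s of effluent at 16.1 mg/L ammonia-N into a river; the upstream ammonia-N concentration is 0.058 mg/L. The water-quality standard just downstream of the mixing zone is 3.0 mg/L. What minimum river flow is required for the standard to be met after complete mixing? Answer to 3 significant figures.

Set C_mix = 3.0: (Q·0.05800 + 975.0·16.10) / (Q + 975.0) = 3.0
→ Q = 975.0·(16.10 − 3.0)/(3.0 − 0.05800) = 4341 L/s.

4340 L/s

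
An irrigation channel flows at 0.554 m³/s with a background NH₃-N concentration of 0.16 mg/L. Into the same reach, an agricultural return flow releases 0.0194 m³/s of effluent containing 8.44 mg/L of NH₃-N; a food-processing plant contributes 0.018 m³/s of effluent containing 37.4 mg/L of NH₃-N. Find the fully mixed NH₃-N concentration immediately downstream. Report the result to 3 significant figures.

Mass balance: C = (0.5540·0.1600 + 0.01940·8.440 + 0.01800·37.40) / 0.5914 = 0.9256/0.5914 = 1.565 mg/L.

1.57 mg/L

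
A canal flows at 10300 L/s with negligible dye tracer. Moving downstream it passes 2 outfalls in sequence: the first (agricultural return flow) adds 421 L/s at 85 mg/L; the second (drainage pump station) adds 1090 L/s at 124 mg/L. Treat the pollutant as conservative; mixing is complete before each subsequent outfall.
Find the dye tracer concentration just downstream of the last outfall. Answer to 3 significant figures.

After outfall 1: Q = 10300 + 421.0 = 10720 L/s; C = (10300·0 + 421.0·85.00)/10720 = 3.338 mg/L.
After outfall 2: Q = 10720 + 1090 = 11810 L/s; C = (10720·3.338 + 1090·124.0)/11810 = 14.47 mg/L.

14.5 mg/L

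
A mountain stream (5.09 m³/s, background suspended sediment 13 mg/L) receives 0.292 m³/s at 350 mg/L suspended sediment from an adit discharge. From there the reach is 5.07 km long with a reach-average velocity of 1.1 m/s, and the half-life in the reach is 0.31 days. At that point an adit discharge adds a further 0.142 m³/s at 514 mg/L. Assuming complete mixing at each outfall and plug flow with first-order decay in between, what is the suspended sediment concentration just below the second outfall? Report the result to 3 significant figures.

Conservation of mass: C = (5.090·13.00 + 0.2920·350.0) / 5.382 = 168.4/5.382 = 31.28 mg/L; combined flow 5.382 m³/s.
Travel time t = 5.07·1000 / 1.1 = 4609 s = 1.280 h.
Half-life 0.31 d → k = ln 2 / 0.31 = 2.236 d⁻¹.
Applying C = C₀e^(−kt): 31.28 × 0.8876 = 27.77 mg/L.
Second outfall: C = (5.382·27.77 + 0.1420·514.0)/5.524 = 40.27 mg/L.

40.3 mg/L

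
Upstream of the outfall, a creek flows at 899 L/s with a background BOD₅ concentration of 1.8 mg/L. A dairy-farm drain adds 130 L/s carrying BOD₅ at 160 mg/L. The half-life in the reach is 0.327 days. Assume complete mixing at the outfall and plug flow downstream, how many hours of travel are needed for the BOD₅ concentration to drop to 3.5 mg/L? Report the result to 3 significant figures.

20.7 h

Conservation of mass: C = (899.0·1.800 + 130.0·160.0) / 1029 = 22420/1029 = 21.79 mg/L.
Half-life 0.327 d → k = ln 2 / 0.327 = 2.120 d⁻¹.
21.79·exp(−k·t) = 3.5 → t = ln(21.79/3.5)/k = 74530 s = 20.70 h.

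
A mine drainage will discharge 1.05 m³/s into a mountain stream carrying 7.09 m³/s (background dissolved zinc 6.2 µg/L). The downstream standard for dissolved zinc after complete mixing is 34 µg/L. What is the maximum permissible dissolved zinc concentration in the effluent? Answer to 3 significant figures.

222 µg/L

At the limit, (Qr·Cr + Qe·Cₑ)/(Qr + Qe) = 34:
Cₑ = (8.140·34 − 7.090·6.200) / 1.050 = 221.7 µg/L.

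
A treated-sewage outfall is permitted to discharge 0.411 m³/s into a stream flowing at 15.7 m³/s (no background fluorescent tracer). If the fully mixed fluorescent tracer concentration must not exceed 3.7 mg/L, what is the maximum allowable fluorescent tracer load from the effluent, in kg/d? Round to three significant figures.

Mass balance at the limit: 15.70·0 + 0.4110·Cₑ = 16.11·3.7 → Cₑ = 145.0 mg/L.
Load = 0.4110 m³/s × 145.0 g/m³ × 86 400 s/d = 5150 kg/d.

5150 kg/d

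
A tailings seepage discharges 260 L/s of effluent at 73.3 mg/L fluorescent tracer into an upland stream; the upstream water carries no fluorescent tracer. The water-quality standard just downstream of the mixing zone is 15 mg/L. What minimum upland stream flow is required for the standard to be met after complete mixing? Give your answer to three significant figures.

1010 L/s

Set C_mix = 15: (Q·0 + 260.0·73.30) / (Q + 260.0) = 15
→ Q = 260.0·(73.30 − 15)/(15 − 0) = 1011 L/s.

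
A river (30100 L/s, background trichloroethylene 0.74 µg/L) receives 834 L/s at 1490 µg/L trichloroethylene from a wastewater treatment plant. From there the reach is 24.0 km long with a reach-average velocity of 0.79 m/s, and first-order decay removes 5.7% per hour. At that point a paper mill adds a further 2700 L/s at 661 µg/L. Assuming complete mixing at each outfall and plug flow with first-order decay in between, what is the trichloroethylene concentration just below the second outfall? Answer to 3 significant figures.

After mixing, C = (30100·0.7400 + 834.0·1490) / 30930 = 1265000/30930 = 40.89 µg/L; combined flow 30930 L/s.
Travel time t = 24.0·1000 / 0.79 = 30380 s = 8.439 h.
5.7%/h lost → k = −ln(1 − 0.057) = 0.05869 h⁻¹.
After decay, C = 40.89 × e^(−kt) = 40.89 × 0.6094 = 24.92 µg/L.
At the second outfall, C = (30930·24.92 + 2700·661.0) / (30930 + 2700) = 75.98 µg/L.

76.0 µg/L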